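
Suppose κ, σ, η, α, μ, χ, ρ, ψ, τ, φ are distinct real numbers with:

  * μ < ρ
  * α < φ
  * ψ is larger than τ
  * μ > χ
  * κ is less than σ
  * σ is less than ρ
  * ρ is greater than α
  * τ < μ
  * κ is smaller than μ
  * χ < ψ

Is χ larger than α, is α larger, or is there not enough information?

undetermined

Following every chain through α: above α we get φ, ρ.
χ is not reached, and no chain runs the other way from χ to α.
So the given relations leave the order of α and χ undetermined.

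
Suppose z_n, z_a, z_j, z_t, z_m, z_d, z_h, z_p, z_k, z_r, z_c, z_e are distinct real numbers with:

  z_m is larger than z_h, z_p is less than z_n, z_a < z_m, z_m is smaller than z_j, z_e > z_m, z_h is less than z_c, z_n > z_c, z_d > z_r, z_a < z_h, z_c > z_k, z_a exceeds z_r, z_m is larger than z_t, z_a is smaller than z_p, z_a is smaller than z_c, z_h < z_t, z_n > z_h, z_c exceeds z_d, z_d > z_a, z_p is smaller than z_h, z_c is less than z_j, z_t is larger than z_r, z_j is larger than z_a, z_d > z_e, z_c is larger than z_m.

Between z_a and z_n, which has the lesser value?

z_a

Following the relations from z_a: z_a < z_p < z_h < z_t < z_m < z_e < z_d < z_c < z_n.
So z_a < z_n; z_a is the smaller of the two.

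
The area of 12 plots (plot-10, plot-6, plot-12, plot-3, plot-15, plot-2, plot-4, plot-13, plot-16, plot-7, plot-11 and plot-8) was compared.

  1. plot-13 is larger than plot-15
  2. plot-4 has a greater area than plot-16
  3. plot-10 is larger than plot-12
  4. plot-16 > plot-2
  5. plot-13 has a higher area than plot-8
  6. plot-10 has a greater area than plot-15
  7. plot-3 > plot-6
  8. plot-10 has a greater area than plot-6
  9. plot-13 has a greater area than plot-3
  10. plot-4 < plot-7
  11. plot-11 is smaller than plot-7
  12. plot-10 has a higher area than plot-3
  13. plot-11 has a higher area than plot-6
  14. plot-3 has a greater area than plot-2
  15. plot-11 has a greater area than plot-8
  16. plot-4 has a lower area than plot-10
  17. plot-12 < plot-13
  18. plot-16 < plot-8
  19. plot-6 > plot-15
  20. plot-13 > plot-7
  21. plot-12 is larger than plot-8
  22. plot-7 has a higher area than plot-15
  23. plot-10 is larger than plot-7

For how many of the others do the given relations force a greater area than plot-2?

The elements the relations force above plot-2 are plot-16, plot-4, plot-8, plot-3, plot-11, plot-12, plot-7, plot-13, plot-10 — no chain reaches any other.
That is 9.

9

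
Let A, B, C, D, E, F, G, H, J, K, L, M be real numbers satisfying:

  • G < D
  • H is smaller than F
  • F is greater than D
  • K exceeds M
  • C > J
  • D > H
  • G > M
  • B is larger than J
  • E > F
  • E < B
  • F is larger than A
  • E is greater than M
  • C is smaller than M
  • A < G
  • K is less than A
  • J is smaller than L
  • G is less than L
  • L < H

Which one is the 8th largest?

The consecutive relations fix a unique order: J < C < M < K < A < G < L < H < D < F < E < B.
Counting 8 from the largest end gives A.

A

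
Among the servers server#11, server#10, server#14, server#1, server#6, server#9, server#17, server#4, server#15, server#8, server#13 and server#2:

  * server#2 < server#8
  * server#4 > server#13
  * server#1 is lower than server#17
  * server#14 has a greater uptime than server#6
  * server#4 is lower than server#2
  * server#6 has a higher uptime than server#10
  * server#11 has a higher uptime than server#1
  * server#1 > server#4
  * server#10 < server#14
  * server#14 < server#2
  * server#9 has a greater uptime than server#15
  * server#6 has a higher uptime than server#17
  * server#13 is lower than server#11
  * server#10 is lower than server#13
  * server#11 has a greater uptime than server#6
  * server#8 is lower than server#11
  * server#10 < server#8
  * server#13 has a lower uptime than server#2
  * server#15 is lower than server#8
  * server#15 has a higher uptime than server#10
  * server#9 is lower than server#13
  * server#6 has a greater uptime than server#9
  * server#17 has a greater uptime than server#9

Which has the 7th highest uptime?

Piecing the relations together gives one ordering: server#10 < server#15 < server#9 < server#13 < server#4 < server#1 < server#17 < server#6 < server#14 < server#2 < server#8 < server#11.
Counting 7 from the largest end gives server#1.

server#1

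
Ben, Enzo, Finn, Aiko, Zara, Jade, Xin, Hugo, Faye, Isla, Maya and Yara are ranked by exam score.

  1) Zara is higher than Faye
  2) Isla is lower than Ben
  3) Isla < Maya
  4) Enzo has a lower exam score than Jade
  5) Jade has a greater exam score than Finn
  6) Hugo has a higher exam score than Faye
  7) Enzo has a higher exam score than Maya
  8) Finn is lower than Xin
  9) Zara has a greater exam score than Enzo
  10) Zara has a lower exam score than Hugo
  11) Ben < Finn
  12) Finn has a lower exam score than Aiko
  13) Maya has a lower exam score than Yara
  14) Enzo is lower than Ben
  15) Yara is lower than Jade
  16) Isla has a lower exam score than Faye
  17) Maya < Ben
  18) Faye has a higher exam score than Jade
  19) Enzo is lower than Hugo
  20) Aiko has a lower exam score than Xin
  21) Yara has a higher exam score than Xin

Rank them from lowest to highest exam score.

Each adjacent pair is fixed by a given relation: Isla < Maya; Maya < Enzo; Enzo < Ben; Ben < Finn; Finn < Aiko; Aiko < Xin; Xin < Yara; Yara < Jade; Jade < Faye; Faye < Zara; Zara < Hugo. Chaining them end to end gives the full order.

Isla < Maya < Enzo < Ben < Finn < Aiko < Xin < Yara < Jade < Faye < Zara < Hugo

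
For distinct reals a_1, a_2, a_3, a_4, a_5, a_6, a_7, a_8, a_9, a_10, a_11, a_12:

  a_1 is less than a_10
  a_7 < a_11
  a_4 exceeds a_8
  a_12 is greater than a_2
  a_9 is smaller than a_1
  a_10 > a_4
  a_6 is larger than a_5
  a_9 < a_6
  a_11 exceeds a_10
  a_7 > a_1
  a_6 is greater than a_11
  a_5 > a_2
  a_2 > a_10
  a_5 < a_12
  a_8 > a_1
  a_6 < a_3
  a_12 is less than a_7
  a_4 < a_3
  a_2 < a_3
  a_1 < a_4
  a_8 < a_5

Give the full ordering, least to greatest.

Each adjacent pair is fixed by a given relation: a_9 < a_1; a_1 < a_8; a_8 < a_4; a_4 < a_10; a_10 < a_2; a_2 < a_5; a_5 < a_12; a_12 < a_7; a_7 < a_11; a_11 < a_6; a_6 < a_3. Chaining them end to end gives the full order.

a_9 < a_1 < a_8 < a_4 < a_10 < a_2 < a_5 < a_12 < a_7 < a_11 < a_6 < a_3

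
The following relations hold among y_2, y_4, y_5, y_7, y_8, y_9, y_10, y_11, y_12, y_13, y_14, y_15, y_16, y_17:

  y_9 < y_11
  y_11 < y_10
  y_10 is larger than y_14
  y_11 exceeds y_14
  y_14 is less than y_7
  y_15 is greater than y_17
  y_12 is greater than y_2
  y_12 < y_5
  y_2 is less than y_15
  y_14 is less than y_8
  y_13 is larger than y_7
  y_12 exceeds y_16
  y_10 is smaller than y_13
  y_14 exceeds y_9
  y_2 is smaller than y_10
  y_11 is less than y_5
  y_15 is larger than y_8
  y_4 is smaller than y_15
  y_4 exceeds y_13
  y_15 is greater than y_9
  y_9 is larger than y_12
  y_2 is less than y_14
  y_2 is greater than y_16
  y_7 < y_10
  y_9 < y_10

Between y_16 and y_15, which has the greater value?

Link the given pairs in sequence: y_16 < y_2; y_2 < y_12; y_12 < y_9; y_9 < y_11; y_11 < y_10; y_10 < y_13; y_13 < y_4; y_4 < y_15.
Chaining these gives y_16 < y_2 < y_12 < y_9 < y_11 < y_10 < y_13 < y_4 < y_15.
So y_16 < y_15; y_15 is the larger of the two.

y_15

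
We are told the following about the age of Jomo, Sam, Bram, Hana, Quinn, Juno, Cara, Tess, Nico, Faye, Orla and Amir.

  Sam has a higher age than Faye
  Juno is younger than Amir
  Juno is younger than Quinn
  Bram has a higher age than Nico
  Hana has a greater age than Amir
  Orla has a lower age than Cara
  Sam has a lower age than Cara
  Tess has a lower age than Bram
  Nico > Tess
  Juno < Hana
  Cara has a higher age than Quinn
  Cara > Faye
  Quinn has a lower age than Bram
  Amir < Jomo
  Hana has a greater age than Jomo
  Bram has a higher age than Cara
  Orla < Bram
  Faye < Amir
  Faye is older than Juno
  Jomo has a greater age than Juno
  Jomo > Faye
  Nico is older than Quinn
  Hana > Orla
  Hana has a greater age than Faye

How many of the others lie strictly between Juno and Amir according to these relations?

Chaining upward from Juno reaches: Quinn, Nico, Faye, Jomo, Sam, Hana, Cara, Bram.
Chaining downward from Amir reaches: Faye.
Strictly between Juno and Amir are those in both lists: Faye — 1 element.

1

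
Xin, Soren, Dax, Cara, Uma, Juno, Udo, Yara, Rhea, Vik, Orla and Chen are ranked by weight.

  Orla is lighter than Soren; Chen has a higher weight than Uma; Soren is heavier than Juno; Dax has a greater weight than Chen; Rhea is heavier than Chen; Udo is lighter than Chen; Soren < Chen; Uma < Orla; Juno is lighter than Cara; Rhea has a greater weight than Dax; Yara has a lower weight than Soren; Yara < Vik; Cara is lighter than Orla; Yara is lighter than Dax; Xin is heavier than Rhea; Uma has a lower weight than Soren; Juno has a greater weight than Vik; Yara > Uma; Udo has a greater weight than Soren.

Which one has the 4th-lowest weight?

Juno

Piecing the relations together gives one ordering: Uma < Yara < Vik < Juno < Cara < Orla < Soren < Udo < Chen < Dax < Rhea < Xin.
The 4th smallest is Juno.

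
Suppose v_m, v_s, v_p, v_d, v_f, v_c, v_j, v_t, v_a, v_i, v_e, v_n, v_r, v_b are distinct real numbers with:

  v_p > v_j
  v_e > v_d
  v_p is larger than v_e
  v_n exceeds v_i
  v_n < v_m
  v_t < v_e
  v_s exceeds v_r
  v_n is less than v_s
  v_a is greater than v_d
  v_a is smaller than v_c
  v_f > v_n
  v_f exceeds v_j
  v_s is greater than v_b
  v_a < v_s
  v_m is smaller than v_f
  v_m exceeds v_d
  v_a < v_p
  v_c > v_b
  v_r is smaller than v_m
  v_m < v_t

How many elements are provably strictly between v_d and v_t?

1

Chaining upward from v_d reaches: v_a, v_m, v_s, v_c, v_e, v_f, v_p.
Chaining downward from v_t reaches: v_i, v_n, v_r, v_m.
Strictly between v_d and v_t are those in both lists: v_m — 1 element.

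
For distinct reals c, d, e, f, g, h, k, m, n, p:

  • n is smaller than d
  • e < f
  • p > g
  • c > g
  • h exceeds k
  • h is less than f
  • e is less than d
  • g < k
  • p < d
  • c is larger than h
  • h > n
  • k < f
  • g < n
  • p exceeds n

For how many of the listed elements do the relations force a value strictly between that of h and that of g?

The relations place g below h. An element lies strictly between them when it is forced above g and also forced below h.
Above g: {n, p, k, c, d, f}. Below h: {n, k}.
Intersection: {n, k} — 2.

2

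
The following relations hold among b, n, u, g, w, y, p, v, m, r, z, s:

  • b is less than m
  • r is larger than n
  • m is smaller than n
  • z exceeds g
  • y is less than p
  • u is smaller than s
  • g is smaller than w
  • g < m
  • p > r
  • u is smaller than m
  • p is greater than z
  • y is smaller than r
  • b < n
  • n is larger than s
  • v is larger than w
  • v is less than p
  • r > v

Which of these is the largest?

Chaining downward from p: directly below it, z, v, y, r; then g, w, n; then b, s, m; then u.
That covers every other element, and nothing is given above p, so p is the largest.

p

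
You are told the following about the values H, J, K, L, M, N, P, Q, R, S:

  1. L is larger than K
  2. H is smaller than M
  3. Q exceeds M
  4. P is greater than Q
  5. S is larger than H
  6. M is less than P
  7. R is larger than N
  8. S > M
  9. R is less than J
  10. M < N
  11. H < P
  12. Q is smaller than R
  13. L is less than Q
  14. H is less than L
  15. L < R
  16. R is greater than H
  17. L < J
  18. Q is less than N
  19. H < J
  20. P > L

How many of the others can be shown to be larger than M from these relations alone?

6

From M the given relations immediately reach Q, N, S, P.
From those, R — 5 in total.
From those, J — 6 in total.
No other element is forced above M by the given relations, so the count is 6.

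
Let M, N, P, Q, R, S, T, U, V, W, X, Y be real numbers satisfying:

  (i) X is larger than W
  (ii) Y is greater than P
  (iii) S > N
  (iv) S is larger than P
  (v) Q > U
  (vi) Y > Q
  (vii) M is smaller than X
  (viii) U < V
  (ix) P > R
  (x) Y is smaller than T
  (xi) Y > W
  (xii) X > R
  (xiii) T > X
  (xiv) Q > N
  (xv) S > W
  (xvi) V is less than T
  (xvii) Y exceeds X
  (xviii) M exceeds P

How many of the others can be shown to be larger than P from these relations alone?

5

The elements the relations force above P are S, M, X, Y, T — no chain reaches any other.
That is 5.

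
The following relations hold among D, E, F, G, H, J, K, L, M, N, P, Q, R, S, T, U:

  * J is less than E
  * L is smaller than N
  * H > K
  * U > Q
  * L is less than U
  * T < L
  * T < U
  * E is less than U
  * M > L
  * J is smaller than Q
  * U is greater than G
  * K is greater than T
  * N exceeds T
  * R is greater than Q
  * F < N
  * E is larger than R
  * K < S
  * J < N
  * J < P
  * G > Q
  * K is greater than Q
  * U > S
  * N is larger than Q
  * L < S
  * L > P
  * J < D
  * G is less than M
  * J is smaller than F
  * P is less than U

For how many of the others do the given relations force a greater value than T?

Directly above T: L, N, K, U.
One step further: H, S, M (7 so far).
Nothing else is reachable above T; 7 in all.

7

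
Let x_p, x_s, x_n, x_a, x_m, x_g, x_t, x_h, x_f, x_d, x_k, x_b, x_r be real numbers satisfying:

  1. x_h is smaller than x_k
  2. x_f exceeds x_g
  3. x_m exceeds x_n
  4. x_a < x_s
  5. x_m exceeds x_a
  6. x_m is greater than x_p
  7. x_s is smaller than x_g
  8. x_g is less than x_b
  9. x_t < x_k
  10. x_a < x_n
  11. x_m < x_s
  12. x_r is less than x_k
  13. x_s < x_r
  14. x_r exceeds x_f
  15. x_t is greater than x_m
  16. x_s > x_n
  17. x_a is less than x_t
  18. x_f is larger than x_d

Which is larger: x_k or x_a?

The relevant relations are x_a < x_n; x_n < x_s; x_s < x_g; x_g < x_f; x_f < x_r; x_r < x_k.
Chaining these gives x_a < x_n < x_s < x_g < x_f < x_r < x_k.
So x_a < x_k; x_k is the larger of the two.

x_k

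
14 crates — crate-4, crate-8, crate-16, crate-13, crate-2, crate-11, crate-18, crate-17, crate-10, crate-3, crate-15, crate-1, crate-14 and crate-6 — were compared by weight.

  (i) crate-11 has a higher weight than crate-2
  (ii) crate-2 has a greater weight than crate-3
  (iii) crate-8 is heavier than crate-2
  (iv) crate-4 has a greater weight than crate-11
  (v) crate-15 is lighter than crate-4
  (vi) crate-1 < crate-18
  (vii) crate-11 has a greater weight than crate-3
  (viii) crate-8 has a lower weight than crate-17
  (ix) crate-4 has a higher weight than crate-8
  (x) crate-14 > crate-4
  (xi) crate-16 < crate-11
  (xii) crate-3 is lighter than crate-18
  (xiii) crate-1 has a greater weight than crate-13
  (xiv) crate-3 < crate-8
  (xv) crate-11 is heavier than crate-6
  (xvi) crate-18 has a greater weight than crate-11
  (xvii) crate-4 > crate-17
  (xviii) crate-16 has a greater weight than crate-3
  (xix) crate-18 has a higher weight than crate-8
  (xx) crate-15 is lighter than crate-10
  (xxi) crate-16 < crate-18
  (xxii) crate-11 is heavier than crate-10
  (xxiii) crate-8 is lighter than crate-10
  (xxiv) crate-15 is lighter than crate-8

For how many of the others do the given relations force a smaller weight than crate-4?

The elements the relations force below crate-4 are crate-3, crate-15, crate-16, crate-2, crate-8, crate-10, crate-6, crate-17, crate-11 — no chain reaches any other.
That is 9.

9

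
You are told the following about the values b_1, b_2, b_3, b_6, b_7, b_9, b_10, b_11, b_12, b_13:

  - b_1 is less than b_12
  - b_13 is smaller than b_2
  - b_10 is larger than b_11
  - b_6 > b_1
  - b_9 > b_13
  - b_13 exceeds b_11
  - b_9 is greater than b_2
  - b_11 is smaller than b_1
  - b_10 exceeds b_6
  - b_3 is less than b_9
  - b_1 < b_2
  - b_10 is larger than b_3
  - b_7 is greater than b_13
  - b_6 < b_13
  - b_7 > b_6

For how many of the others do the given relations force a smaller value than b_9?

From b_9 the given relations immediately reach b_13, b_3, b_2.
From those, b_11, b_1, b_6 — 6 in total.
Nothing else is reachable below b_9; 6 in all.

6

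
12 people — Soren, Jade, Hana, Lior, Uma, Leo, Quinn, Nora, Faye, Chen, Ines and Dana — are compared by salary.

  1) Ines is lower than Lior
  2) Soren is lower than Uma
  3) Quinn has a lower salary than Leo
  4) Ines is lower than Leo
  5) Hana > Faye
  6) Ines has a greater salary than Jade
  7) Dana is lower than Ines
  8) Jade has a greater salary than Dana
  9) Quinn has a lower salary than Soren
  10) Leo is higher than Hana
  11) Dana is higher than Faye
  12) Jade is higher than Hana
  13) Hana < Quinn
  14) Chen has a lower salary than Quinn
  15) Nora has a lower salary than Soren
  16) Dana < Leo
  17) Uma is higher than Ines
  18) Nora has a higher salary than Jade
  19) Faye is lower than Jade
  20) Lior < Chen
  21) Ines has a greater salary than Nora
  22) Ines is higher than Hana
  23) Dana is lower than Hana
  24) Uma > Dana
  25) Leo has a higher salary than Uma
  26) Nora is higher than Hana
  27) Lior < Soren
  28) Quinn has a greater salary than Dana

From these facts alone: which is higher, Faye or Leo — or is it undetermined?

Leo

Faye < Dana and Dana < Hana give Faye < Hana.
Then Hana < Jade extends the chain to Jade.
With Jade < Nora: Faye < Dana < Hana < Jade < Nora.
Then Nora < Ines extends the chain to Ines.
With Ines < Lior: Faye < Dana < Hana < Jade < Nora < Ines < Lior.
Then Lior < Chen extends the chain to Chen.
Then Chen < Quinn extends the chain to Quinn.
Then Quinn < Soren extends the chain to Soren.
With Soren < Uma: Faye < Dana < Hana < Jade < Nora < Ines < Lior < Chen < Quinn < Soren < Uma.
Then Uma < Leo extends the chain to Leo.
So Leo is higher.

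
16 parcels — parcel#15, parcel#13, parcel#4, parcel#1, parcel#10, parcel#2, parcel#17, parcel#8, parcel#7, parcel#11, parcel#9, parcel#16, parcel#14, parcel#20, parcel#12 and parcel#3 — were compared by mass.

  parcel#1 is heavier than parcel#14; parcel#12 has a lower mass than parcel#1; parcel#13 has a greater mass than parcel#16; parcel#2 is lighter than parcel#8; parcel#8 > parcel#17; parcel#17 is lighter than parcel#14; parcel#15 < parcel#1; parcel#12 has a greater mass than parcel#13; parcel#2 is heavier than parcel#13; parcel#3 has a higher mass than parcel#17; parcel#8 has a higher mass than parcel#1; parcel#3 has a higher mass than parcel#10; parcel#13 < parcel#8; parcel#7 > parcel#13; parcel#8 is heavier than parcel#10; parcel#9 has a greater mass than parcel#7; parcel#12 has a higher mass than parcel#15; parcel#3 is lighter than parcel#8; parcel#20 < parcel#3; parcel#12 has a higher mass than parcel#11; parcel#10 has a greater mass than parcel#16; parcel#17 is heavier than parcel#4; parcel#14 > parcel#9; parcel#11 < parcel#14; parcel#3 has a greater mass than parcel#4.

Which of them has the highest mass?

parcel#8

parcel#16 is not greatest since parcel#16 < parcel#13; parcel#11 is not greatest since parcel#11 < parcel#14; parcel#13 is not greatest since parcel#13 < parcel#12; parcel#15 is not greatest since parcel#15 < parcel#12; parcel#4 is not greatest since parcel#4 < parcel#17; parcel#10 is not greatest since parcel#10 < parcel#8; parcel#7 is not greatest since parcel#7 < parcel#9; parcel#12 is not greatest since parcel#12 < parcel#1; parcel#20 is not greatest since parcel#20 < parcel#3; parcel#17 is not greatest since parcel#17 < parcel#3; parcel#9 is not greatest since parcel#9 < parcel#14; parcel#3 is not greatest since parcel#3 < parcel#8; parcel#14 is not greatest since parcel#14 < parcel#1; parcel#2 is not greatest since parcel#2 < parcel#8; parcel#1 is not greatest since parcel#1 < parcel#8.
Only parcel#8 has nothing above it, so parcel#8 is the highest mass.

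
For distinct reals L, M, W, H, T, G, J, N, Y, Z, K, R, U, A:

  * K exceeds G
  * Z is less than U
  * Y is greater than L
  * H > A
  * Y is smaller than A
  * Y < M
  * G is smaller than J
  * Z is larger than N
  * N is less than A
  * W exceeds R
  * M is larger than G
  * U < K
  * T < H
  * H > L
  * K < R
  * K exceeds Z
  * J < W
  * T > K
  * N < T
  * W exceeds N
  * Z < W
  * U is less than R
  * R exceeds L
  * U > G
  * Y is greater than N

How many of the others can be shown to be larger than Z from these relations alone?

6

From Z the given relations immediately reach U, K, W.
From those, T, R — 5 in total.
From those, H — 6 in total.
No other element is forced above Z by the given relations, so the count is 6.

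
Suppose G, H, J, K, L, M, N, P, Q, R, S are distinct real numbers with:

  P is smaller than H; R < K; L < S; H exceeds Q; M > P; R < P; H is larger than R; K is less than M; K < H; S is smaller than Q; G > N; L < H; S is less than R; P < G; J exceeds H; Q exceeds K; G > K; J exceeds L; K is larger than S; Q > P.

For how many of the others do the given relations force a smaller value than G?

The elements the relations force below G are L, S, R, N, K, P — no chain reaches any other.
That is 6.

6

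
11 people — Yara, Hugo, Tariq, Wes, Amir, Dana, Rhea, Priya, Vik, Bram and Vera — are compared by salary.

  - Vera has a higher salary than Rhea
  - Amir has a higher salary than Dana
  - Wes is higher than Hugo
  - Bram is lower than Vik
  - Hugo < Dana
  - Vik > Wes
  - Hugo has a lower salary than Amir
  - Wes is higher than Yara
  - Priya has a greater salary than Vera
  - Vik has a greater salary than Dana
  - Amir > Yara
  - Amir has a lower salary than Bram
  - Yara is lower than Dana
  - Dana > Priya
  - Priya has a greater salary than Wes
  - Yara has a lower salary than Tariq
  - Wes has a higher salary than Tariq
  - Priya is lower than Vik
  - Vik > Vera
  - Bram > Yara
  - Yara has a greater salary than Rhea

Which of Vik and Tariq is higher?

Vik

Tariq < Wes and Wes < Priya give Tariq < Priya.
With Priya < Dana: Tariq < Wes < Priya < Dana.
With Dana < Amir: Tariq < Wes < Priya < Dana < Amir.
With Amir < Bram: Tariq < Wes < Priya < Dana < Amir < Bram.
Then Bram < Vik extends the chain to Vik.
So Tariq < Vik; Vik is the higher of the two.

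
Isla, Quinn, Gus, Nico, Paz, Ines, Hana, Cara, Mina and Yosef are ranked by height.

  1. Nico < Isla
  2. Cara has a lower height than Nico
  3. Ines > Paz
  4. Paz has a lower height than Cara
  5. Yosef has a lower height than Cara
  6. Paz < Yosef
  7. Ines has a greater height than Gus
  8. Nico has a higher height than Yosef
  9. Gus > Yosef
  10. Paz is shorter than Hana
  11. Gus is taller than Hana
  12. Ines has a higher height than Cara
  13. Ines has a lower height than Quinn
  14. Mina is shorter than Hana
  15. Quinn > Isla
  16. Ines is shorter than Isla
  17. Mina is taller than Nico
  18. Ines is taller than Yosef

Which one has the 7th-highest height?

The consecutive relations fix a unique order: Paz < Yosef < Cara < Nico < Mina < Hana < Gus < Ines < Isla < Quinn.
The 7th largest is Nico.

Nico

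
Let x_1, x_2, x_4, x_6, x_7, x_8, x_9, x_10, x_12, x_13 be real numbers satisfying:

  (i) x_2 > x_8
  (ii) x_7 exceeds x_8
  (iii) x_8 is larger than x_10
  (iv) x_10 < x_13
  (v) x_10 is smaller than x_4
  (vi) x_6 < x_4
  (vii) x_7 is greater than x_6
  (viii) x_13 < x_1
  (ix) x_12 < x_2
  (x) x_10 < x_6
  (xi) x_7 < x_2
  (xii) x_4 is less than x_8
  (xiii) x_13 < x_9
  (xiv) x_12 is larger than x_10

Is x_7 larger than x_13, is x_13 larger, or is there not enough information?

Following every chain through x_13: above x_13 we get x_9, x_1; below x_13 we get x_10.
x_7 is not reached, and no chain runs the other way from x_7 to x_13.
So the given relations leave the order of x_13 and x_7 undetermined.

undetermined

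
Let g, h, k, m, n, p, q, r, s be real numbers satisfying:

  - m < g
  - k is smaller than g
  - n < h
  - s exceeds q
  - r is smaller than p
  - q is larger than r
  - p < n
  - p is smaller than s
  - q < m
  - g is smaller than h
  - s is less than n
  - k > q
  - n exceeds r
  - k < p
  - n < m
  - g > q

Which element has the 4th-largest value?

n

Chaining the given pairs: r < q < k < p < s < n < m < g < h.
The 4th largest is n.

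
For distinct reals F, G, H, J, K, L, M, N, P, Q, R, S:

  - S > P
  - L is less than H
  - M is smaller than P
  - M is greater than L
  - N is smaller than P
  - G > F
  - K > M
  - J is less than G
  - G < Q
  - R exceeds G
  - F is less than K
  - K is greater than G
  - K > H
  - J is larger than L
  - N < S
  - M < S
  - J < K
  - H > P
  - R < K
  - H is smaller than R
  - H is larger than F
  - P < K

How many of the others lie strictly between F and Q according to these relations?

The relations place F below Q. An element lies strictly between them when it is forced above F and also forced below Q.
Above F: {H, G, R, K}. Below Q: {L, J, G}.
Intersection: {G} — 1.

1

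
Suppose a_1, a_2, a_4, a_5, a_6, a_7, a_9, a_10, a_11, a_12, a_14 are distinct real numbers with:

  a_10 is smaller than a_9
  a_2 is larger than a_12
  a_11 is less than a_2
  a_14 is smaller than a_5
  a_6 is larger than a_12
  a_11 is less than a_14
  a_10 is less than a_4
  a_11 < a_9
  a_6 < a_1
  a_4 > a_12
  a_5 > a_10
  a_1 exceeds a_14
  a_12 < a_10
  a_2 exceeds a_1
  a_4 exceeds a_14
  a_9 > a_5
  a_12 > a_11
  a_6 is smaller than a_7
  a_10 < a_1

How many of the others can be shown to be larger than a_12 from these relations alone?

The elements the relations force above a_12 are a_6, a_10, a_4, a_5, a_1, a_2, a_7, a_9 — no chain reaches any other.
That is 8.

8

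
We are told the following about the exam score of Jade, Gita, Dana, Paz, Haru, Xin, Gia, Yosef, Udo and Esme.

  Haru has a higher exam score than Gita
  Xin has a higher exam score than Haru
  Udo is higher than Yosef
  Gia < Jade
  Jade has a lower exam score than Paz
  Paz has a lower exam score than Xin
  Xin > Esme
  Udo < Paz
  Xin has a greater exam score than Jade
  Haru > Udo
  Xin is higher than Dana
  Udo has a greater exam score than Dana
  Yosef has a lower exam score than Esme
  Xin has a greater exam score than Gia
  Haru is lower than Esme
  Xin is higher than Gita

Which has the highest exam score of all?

Chaining downward from Xin: directly below it, Gia, Dana, Gita, Jade, Haru, Esme, Paz; then Yosef, Udo.
That covers every other element, and nothing is given above Xin, so Xin is the highest exam score.

Xin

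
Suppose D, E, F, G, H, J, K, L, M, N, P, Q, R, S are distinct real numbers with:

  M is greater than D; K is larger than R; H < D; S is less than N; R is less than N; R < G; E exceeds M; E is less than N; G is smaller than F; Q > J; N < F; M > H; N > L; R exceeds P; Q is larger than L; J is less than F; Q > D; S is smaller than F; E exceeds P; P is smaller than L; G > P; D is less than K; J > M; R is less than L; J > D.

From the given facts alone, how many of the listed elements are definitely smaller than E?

From E the given relations immediately reach P, M.
From those, H, D — 4 in total.
Nothing else is reachable below E; 4 in all.

4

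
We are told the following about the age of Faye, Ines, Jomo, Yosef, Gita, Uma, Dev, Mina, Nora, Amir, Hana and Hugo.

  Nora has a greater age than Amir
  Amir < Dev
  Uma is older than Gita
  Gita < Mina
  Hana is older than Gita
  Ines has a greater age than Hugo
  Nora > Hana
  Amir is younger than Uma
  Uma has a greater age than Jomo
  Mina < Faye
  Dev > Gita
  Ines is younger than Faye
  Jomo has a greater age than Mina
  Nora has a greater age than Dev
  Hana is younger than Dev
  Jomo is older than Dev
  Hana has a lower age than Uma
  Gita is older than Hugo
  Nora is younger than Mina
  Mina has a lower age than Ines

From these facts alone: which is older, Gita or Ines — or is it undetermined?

Ines

Gita < Hana and Hana < Dev give Gita < Dev.
Then Dev < Nora extends the chain to Nora.
Then Nora < Mina extends the chain to Mina.
With Mina < Ines: Gita < Hana < Dev < Nora < Mina < Ines.
So Ines is older.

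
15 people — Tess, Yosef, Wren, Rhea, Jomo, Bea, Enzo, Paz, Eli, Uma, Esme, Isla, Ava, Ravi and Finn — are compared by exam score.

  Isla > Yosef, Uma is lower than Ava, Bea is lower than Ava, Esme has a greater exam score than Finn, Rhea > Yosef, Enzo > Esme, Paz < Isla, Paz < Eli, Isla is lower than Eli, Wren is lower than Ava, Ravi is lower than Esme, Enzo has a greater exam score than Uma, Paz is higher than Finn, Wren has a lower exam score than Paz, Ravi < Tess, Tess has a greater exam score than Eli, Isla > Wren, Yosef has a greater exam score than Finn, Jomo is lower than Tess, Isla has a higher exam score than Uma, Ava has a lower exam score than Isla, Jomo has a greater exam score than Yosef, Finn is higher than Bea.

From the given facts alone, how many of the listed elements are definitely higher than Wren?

5

Directly above Wren: Ava, Paz, Isla.
One step further: Eli (4 so far).
One step further: Tess (5 so far).
No other element is forced above Wren by the given relations, so the count is 5.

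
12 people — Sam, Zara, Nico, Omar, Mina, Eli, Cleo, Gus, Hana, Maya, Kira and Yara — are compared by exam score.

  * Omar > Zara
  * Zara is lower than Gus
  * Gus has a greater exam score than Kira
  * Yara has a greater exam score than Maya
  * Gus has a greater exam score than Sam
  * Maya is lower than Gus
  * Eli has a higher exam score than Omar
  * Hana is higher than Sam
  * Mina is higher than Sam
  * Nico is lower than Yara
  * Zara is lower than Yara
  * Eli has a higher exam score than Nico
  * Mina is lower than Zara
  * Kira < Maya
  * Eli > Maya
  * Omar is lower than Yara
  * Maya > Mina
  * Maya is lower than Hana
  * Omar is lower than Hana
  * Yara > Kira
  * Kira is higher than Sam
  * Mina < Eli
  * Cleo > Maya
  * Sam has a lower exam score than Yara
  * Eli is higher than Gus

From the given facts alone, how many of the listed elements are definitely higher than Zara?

5

From Zara the given relations immediately reach Gus, Omar, Yara.
From those, Eli, Hana — 5 in total.
No other element is forced above Zara by the given relations, so the count is 5.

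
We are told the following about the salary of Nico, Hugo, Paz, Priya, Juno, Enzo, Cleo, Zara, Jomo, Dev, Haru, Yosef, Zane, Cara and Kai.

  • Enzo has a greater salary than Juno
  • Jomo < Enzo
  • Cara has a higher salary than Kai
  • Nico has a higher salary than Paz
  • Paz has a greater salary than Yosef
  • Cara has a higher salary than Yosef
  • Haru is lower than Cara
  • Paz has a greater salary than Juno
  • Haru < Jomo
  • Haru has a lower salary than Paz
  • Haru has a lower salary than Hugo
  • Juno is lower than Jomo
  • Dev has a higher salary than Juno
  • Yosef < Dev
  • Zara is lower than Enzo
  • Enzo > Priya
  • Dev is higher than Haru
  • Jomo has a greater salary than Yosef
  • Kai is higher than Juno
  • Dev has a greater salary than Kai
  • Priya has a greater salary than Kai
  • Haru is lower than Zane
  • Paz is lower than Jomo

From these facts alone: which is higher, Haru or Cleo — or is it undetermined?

Following every chain through Haru: above Haru we get Cara, Paz, Dev, Zane, Hugo, Jomo, Nico, Enzo.
Cleo is not reached, and no chain runs the other way from Cleo to Haru.
So the given relations leave the order of Haru and Cleo undetermined.

undetermined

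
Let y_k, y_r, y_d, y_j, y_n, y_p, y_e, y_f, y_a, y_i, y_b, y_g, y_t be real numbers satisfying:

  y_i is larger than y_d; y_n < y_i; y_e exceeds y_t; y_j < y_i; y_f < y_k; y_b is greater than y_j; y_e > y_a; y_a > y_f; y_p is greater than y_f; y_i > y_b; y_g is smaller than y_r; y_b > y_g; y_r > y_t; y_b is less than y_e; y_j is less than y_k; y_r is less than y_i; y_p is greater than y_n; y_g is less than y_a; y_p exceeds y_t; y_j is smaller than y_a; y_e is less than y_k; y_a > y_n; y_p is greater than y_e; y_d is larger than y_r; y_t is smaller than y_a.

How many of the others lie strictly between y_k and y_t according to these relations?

Chaining upward from y_t reaches: y_a, y_e, y_r, y_d, y_i, y_p.
Chaining downward from y_k reaches: y_j, y_f, y_g, y_n, y_a, y_b, y_e.
Strictly between y_t and y_k are those in both lists: y_a, y_e — 2 elements.

2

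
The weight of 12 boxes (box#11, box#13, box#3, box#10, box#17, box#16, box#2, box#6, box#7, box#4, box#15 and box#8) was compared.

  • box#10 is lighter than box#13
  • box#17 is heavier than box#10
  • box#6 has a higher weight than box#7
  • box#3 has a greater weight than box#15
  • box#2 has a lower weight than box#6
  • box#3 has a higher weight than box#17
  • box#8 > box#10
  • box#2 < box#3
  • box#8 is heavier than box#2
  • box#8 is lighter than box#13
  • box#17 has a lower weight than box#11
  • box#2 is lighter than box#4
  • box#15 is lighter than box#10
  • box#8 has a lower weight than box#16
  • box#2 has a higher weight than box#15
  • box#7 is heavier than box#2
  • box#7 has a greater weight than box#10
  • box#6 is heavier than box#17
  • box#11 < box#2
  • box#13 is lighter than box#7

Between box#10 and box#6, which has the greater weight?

box#6

The relevant relations are box#10 < box#17; box#17 < box#11; box#11 < box#2; box#2 < box#8; box#8 < box#13; box#13 < box#7; box#7 < box#6.
Together: box#10 < box#17 < box#11 < box#2 < box#8 < box#13 < box#7 < box#6.
So box#10 < box#6; box#6 is the heavier of the two.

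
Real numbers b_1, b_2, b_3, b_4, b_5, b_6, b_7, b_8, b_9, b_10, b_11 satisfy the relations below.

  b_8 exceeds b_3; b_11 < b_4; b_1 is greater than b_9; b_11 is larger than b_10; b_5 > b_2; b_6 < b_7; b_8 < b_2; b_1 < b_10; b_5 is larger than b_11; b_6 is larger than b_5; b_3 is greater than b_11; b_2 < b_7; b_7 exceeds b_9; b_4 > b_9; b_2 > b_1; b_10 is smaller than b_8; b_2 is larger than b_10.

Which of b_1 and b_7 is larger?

b_7

Link the given pairs in sequence: b_1 < b_10; b_10 < b_11; b_11 < b_3; b_3 < b_8; b_8 < b_2; b_2 < b_5; b_5 < b_6; b_6 < b_7.
Together: b_1 < b_10 < b_11 < b_3 < b_8 < b_2 < b_5 < b_6 < b_7.
So b_1 < b_7; b_7 is the larger of the two.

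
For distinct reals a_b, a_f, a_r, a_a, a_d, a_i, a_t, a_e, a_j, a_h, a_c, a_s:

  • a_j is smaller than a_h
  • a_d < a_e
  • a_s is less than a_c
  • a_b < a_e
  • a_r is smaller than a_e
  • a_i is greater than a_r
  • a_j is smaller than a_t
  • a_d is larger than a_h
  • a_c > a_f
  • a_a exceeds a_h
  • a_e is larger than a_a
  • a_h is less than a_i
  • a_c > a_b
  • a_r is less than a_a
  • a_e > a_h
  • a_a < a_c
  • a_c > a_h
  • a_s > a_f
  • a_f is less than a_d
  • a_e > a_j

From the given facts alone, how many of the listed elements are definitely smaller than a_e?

7

Directly below a_e: a_j, a_r, a_h, a_d, a_a, a_b.
One step further: a_f (7 so far).
Nothing else is reachable below a_e; 7 in all.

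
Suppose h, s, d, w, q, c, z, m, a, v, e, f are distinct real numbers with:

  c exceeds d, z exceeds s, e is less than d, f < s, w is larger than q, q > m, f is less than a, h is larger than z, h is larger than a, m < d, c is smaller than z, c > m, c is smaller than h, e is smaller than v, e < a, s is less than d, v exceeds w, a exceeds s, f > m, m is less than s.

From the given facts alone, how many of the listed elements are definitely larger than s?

5

The elements the relations force above s are d, a, c, z, h — no chain reaches any other.
That is 5.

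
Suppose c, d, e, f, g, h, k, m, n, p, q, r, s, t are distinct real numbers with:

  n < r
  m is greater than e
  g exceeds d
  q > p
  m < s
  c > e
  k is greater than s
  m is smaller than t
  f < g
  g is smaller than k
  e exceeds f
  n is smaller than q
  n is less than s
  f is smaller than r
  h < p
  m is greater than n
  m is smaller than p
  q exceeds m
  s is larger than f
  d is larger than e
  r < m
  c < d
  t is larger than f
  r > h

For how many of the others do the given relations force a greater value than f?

From f the given relations immediately reach e, r, t, s, g.
From those, m, c, d, k — 9 in total.
From those, p, q — 11 in total.
No other element is forced above f by the given relations, so the count is 11.

11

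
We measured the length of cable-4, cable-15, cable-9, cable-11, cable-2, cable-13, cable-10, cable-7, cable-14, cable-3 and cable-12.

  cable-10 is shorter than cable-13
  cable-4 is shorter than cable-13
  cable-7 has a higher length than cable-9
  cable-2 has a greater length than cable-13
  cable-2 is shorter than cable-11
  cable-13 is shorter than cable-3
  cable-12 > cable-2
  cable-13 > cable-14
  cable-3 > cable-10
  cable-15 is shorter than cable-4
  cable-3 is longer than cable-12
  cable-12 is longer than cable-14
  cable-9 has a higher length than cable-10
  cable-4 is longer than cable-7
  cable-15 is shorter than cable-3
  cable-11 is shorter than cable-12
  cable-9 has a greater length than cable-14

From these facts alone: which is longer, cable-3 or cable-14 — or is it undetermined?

cable-3

Following the relations from cable-14: cable-14 < cable-9 < cable-7 < cable-4 < cable-13 < cable-2 < cable-11 < cable-12 < cable-3.
So cable-3 is longer.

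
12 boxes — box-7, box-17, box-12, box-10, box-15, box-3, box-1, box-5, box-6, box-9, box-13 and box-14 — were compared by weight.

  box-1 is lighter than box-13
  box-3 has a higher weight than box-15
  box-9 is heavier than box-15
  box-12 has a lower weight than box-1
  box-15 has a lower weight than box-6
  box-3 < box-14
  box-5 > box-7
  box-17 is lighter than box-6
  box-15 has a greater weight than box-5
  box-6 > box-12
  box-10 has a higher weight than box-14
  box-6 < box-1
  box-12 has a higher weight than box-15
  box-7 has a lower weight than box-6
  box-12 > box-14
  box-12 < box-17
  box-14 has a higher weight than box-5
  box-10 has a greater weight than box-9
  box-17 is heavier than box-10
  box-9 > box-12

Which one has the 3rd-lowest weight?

box-15

Chaining the given pairs: box-7 < box-5 < box-15 < box-3 < box-14 < box-12 < box-9 < box-10 < box-17 < box-6 < box-1 < box-13.
Counting 3 from the smallest end gives box-15.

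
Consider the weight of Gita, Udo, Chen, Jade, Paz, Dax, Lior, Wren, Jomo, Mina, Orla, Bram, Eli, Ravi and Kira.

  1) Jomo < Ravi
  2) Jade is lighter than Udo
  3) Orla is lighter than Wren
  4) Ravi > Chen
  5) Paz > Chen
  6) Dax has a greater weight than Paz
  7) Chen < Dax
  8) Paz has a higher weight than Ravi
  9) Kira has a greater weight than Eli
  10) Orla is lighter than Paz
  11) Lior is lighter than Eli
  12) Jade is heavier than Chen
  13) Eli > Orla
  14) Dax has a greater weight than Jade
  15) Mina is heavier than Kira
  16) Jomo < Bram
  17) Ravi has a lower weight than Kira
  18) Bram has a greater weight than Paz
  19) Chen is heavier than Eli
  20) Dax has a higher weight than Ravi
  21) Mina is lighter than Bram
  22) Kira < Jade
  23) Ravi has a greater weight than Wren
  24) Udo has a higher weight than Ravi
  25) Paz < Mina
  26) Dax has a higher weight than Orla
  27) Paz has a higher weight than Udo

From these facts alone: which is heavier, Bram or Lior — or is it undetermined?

Lior < Eli and Eli < Chen give Lior < Chen.
Then Chen < Ravi extends the chain to Ravi.
With Ravi < Kira: Lior < Eli < Chen < Ravi < Kira.
With Kira < Jade: Lior < Eli < Chen < Ravi < Kira < Jade.
Then Jade < Udo extends the chain to Udo.
With Udo < Paz: Lior < Eli < Chen < Ravi < Kira < Jade < Udo < Paz.
Then Paz < Mina extends the chain to Mina.
Then Mina < Bram extends the chain to Bram.
So Bram is heavier.

Bram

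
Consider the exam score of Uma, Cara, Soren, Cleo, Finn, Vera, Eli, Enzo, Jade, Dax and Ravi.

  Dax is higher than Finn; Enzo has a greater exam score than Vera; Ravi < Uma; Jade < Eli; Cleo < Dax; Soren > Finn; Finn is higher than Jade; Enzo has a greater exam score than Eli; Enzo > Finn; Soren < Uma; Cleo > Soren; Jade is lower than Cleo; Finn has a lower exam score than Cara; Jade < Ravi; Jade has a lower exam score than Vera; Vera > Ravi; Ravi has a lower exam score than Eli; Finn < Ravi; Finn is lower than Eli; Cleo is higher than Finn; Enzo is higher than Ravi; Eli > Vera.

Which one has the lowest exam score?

Jade

Finn is not least since Jade < Finn; Ravi is not least since Jade < Ravi; Soren is not least since Finn < Soren; Uma is not least since Soren < Uma; Vera is not least since Jade < Vera; Cara is not least since Finn < Cara; Eli is not least since Vera < Eli; Cleo is not least since Jade < Cleo; Enzo is not least since Finn < Enzo; Dax is not least since Cleo < Dax.
Only Jade has nothing below it, so Jade is the lowest exam score.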